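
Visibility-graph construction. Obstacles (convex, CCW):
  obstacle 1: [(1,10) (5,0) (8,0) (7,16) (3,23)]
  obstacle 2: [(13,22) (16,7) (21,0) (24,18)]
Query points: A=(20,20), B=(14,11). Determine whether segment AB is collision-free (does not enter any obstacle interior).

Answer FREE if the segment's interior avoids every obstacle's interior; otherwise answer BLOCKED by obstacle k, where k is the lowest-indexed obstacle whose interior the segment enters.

BLOCKED by obstacle 2

Obstacle 1 [(1,10) (5,0) (8,0) (7,16) (3,23)]:
  edge (1,10)–(5,0): clear
  edge (5,0)–(8,0): clear
  edge (8,0)–(7,16): clear
  edge (7,16)–(3,23): clear
  edge (3,23)–(1,10): clear
  midpoint (17,31/2) outside
  → clear
Obstacle 2 [(13,22) (16,7) (21,0) (24,18)]:
  edge (13,22)–(16,7): crosses AB
  edge (16,7)–(21,0): clear
  edge (21,0)–(24,18): clear
  edge (24,18)–(13,22): crosses AB
  → BLOCKED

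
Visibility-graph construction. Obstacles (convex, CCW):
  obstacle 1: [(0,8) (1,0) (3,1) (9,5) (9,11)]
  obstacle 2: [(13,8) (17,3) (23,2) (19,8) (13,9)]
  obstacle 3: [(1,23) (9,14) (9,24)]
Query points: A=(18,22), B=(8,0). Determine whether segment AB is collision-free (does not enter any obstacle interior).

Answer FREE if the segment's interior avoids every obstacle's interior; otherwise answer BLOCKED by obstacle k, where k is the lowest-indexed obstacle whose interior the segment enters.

FREE

Obstacle 1 [(0,8) (1,0) (3,1) (9,5) (9,11)]:
  edge (0,8)–(1,0): clear
  edge (1,0)–(3,1): clear
  edge (3,1)–(9,5): clear
  edge (9,5)–(9,11): clear
  edge (9,11)–(0,8): clear
  midpoint (13,11) outside
  → clear
Obstacle 2 [(13,8) (17,3) (23,2) (19,8) (13,9)]:
  edge (13,8)–(17,3): clear
  edge (17,3)–(23,2): clear
  edge (23,2)–(19,8): clear
  edge (19,8)–(13,9): clear
  edge (13,9)–(13,8): clear
  midpoint (13,11) outside
  → clear
Obstacle 3 [(1,23) (9,14) (9,24)]:
  edge (1,23)–(9,14): clear
  edge (9,14)–(9,24): clear
  edge (9,24)–(1,23): clear
  midpoint (13,11) outside
  → clear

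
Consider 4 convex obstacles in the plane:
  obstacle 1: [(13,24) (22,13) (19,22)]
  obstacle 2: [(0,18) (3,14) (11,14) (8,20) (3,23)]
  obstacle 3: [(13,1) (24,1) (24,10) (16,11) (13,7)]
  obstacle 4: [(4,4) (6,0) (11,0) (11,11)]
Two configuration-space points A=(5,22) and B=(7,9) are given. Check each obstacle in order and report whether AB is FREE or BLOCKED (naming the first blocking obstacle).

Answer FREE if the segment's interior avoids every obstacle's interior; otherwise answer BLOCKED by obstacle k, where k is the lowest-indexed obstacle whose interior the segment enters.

BLOCKED by obstacle 2

Obstacle 1 [(13,24) (22,13) (19,22)]:
  edge (13,24)–(22,13): clear
  edge (22,13)–(19,22): clear
  edge (19,22)–(13,24): clear
  midpoint (6,31/2) outside
  → clear
Obstacle 2 [(0,18) (3,14) (11,14) (8,20) (3,23)]:
  edge (0,18)–(3,14): clear
  edge (3,14)–(11,14): crosses AB
  edge (11,14)–(8,20): clear
  edge (8,20)–(3,23): crosses AB
  edge (3,23)–(0,18): clear
  → BLOCKED
Obstacle 3 [(13,1) (24,1) (24,10) (16,11) (13,7)]:
  edge (13,1)–(24,1): clear
  edge (24,1)–(24,10): clear
  edge (24,10)–(16,11): clear
  edge (16,11)–(13,7): clear
  edge (13,7)–(13,1): clear
  midpoint (6,31/2) outside
  → clear
Obstacle 4 [(4,4) (6,0) (11,0) (11,11)]:
  edge (4,4)–(6,0): clear
  edge (6,0)–(11,0): clear
  edge (11,0)–(11,11): clear
  edge (11,11)–(4,4): clear
  midpoint (6,31/2) outside
  → clear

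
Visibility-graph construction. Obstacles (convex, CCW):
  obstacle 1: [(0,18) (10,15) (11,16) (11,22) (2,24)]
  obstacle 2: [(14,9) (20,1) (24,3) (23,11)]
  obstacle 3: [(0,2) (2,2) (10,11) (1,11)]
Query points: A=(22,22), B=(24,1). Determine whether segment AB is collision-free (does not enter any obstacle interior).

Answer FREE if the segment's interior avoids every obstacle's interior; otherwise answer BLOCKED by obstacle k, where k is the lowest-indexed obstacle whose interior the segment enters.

BLOCKED by obstacle 2

Obstacle 1 [(0,18) (10,15) (11,16) (11,22) (2,24)]:
  edge (0,18)–(10,15): clear
  edge (10,15)–(11,16): clear
  edge (11,16)–(11,22): clear
  edge (11,22)–(2,24): clear
  edge (2,24)–(0,18): clear
  midpoint (23,23/2) outside
  → clear
Obstacle 2 [(14,9) (20,1) (24,3) (23,11)]:
  edge (14,9)–(20,1): clear
  edge (20,1)–(24,3): crosses AB
  edge (24,3)–(23,11): crosses AB
  edge (23,11)–(14,9): clear
  → BLOCKED
Obstacle 3 [(0,2) (2,2) (10,11) (1,11)]:
  edge (0,2)–(2,2): clear
  edge (2,2)–(10,11): clear
  edge (10,11)–(1,11): clear
  edge (1,11)–(0,2): clear
  midpoint (23,23/2) outside
  → clear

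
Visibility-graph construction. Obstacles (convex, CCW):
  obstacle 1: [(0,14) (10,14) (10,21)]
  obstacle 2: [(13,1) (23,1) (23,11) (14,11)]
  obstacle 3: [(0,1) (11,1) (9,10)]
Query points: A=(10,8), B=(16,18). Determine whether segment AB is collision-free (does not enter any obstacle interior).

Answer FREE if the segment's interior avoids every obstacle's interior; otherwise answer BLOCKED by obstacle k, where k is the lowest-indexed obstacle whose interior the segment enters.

Obstacle 1 [(0,14) (10,14) (10,21)]:
  edge (0,14)–(10,14): clear
  edge (10,14)–(10,21): clear
  edge (10,21)–(0,14): clear
  midpoint (13,13) outside
  → clear
Obstacle 2 [(13,1) (23,1) (23,11) (14,11)]:
  edge (13,1)–(23,1): clear
  edge (23,1)–(23,11): clear
  edge (23,11)–(14,11): clear
  edge (14,11)–(13,1): clear
  midpoint (13,13) outside
  → clear
Obstacle 3 [(0,1) (11,1) (9,10)]:
  edge (0,1)–(11,1): clear
  edge (11,1)–(9,10): clear
  edge (9,10)–(0,1): clear
  midpoint (13,13) outside
  → clear

FREE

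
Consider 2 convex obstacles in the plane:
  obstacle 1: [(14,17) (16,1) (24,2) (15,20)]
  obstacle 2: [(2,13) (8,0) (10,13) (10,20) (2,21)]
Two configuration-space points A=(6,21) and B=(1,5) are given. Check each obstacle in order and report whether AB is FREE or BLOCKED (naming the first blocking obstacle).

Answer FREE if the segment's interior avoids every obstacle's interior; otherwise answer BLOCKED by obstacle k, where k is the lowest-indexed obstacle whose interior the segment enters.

BLOCKED by obstacle 2

Obstacle 1 [(14,17) (16,1) (24,2) (15,20)]:
  edge (14,17)–(16,1): clear
  edge (16,1)–(24,2): clear
  edge (24,2)–(15,20): clear
  edge (15,20)–(14,17): clear
  midpoint (7/2,13) outside
  → clear
Obstacle 2 [(2,13) (8,0) (10,13) (10,20) (2,21)]:
  edge (2,13)–(8,0): crosses AB
  edge (8,0)–(10,13): clear
  edge (10,13)–(10,20): clear
  edge (10,20)–(2,21): crosses AB
  edge (2,21)–(2,13): clear
  → BLOCKED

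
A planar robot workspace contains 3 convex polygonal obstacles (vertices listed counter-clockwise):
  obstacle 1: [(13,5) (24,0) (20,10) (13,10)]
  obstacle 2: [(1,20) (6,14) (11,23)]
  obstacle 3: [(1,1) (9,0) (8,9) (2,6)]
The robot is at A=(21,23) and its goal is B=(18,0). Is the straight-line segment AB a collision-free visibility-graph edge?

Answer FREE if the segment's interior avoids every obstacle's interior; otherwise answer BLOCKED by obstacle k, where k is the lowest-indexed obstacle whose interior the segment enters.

BLOCKED by obstacle 1

Obstacle 1 [(13,5) (24,0) (20,10) (13,10)]:
  edge (13,5)–(24,0): crosses AB
  edge (24,0)–(20,10): clear
  edge (20,10)–(13,10): crosses AB
  edge (13,10)–(13,5): clear
  → BLOCKED
Obstacle 2 [(1,20) (6,14) (11,23)]:
  edge (1,20)–(6,14): clear
  edge (6,14)–(11,23): clear
  edge (11,23)–(1,20): clear
  midpoint (39/2,23/2) outside
  → clear
Obstacle 3 [(1,1) (9,0) (8,9) (2,6)]:
  edge (1,1)–(9,0): clear
  edge (9,0)–(8,9): clear
  edge (8,9)–(2,6): clear
  edge (2,6)–(1,1): clear
  midpoint (39/2,23/2) outside
  → clear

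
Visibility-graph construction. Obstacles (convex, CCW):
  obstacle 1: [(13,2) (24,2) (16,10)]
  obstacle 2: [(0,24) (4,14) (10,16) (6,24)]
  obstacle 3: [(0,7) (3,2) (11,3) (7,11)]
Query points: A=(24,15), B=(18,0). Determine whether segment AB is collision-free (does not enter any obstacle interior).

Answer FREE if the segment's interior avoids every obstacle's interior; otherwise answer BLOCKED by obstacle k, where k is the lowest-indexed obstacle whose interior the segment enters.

BLOCKED by obstacle 1

Obstacle 1 [(13,2) (24,2) (16,10)]:
  edge (13,2)–(24,2): crosses AB
  edge (24,2)–(16,10): crosses AB
  edge (16,10)–(13,2): clear
  → BLOCKED
Obstacle 2 [(0,24) (4,14) (10,16) (6,24)]:
  edge (0,24)–(4,14): clear
  edge (4,14)–(10,16): clear
  edge (10,16)–(6,24): clear
  edge (6,24)–(0,24): clear
  midpoint (21,15/2) outside
  → clear
Obstacle 3 [(0,7) (3,2) (11,3) (7,11)]:
  edge (0,7)–(3,2): clear
  edge (3,2)–(11,3): clear
  edge (11,3)–(7,11): clear
  edge (7,11)–(0,7): clear
  midpoint (21,15/2) outside
  → clear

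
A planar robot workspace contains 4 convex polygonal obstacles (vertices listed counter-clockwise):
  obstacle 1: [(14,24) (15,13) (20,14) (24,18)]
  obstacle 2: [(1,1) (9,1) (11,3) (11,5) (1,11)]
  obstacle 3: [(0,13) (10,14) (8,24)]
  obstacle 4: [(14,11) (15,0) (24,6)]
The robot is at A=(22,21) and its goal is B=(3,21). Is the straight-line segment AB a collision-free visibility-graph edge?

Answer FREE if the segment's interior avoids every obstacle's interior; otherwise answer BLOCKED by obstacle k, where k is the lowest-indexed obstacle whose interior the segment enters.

BLOCKED by obstacle 1

Obstacle 1 [(14,24) (15,13) (20,14) (24,18)]:
  edge (14,24)–(15,13): crosses AB
  edge (15,13)–(20,14): clear
  edge (20,14)–(24,18): clear
  edge (24,18)–(14,24): crosses AB
  → BLOCKED
Obstacle 2 [(1,1) (9,1) (11,3) (11,5) (1,11)]:
  edge (1,1)–(9,1): clear
  edge (9,1)–(11,3): clear
  edge (11,3)–(11,5): clear
  edge (11,5)–(1,11): clear
  edge (1,11)–(1,1): clear
  midpoint (25/2,21) outside
  → clear
Obstacle 3 [(0,13) (10,14) (8,24)]:
  edge (0,13)–(10,14): clear
  edge (10,14)–(8,24): crosses AB
  edge (8,24)–(0,13): crosses AB
  → BLOCKED
Obstacle 4 [(14,11) (15,0) (24,6)]:
  edge (14,11)–(15,0): clear
  edge (15,0)–(24,6): clear
  edge (24,6)–(14,11): clear
  midpoint (25/2,21) outside
  → clear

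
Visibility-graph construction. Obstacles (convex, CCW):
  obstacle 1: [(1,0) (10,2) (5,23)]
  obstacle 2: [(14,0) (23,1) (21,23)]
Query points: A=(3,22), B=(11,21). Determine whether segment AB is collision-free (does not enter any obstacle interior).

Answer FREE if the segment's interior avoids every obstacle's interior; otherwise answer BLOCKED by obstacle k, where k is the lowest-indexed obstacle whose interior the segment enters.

BLOCKED by obstacle 1

Obstacle 1 [(1,0) (10,2) (5,23)]:
  edge (1,0)–(10,2): clear
  edge (10,2)–(5,23): crosses AB
  edge (5,23)–(1,0): crosses AB
  → BLOCKED
Obstacle 2 [(14,0) (23,1) (21,23)]:
  edge (14,0)–(23,1): clear
  edge (23,1)–(21,23): clear
  edge (21,23)–(14,0): clear
  midpoint (7,43/2) outside
  → clear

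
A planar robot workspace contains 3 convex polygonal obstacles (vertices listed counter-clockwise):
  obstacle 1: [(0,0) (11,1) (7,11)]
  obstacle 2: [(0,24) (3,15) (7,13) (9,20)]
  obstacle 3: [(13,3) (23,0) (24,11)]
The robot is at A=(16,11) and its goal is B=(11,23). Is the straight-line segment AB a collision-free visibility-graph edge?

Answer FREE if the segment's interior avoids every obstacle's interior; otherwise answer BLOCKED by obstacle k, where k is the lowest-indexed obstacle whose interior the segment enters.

FREE

Obstacle 1 [(0,0) (11,1) (7,11)]:
  edge (0,0)–(11,1): clear
  edge (11,1)–(7,11): clear
  edge (7,11)–(0,0): clear
  midpoint (27/2,17) outside
  → clear
Obstacle 2 [(0,24) (3,15) (7,13) (9,20)]:
  edge (0,24)–(3,15): clear
  edge (3,15)–(7,13): clear
  edge (7,13)–(9,20): clear
  edge (9,20)–(0,24): clear
  midpoint (27/2,17) outside
  → clear
Obstacle 3 [(13,3) (23,0) (24,11)]:
  edge (13,3)–(23,0): clear
  edge (23,0)–(24,11): clear
  edge (24,11)–(13,3): clear
  midpoint (27/2,17) outside
  → clear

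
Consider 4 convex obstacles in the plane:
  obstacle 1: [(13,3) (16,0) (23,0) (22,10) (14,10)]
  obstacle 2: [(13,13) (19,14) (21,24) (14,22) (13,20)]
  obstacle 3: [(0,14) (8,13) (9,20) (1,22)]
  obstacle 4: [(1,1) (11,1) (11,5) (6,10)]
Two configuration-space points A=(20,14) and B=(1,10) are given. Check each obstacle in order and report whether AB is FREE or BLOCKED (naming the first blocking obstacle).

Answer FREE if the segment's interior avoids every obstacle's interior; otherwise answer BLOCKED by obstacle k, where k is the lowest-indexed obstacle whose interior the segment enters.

FREE

Obstacle 1 [(13,3) (16,0) (23,0) (22,10) (14,10)]:
  edge (13,3)–(16,0): clear
  edge (16,0)–(23,0): clear
  edge (23,0)–(22,10): clear
  edge (22,10)–(14,10): clear
  edge (14,10)–(13,3): clear
  midpoint (21/2,12) outside
  → clear
Obstacle 2 [(13,13) (19,14) (21,24) (14,22) (13,20)]:
  edge (13,13)–(19,14): clear
  edge (19,14)–(21,24): clear
  edge (21,24)–(14,22): clear
  edge (14,22)–(13,20): clear
  edge (13,20)–(13,13): clear
  midpoint (21/2,12) outside
  → clear
Obstacle 3 [(0,14) (8,13) (9,20) (1,22)]:
  edge (0,14)–(8,13): clear
  edge (8,13)–(9,20): clear
  edge (9,20)–(1,22): clear
  edge (1,22)–(0,14): clear
  midpoint (21/2,12) outside
  → clear
Obstacle 4 [(1,1) (11,1) (11,5) (6,10)]:
  edge (1,1)–(11,1): clear
  edge (11,1)–(11,5): clear
  edge (11,5)–(6,10): clear
  edge (6,10)–(1,1): clear
  midpoint (21/2,12) outside
  → clear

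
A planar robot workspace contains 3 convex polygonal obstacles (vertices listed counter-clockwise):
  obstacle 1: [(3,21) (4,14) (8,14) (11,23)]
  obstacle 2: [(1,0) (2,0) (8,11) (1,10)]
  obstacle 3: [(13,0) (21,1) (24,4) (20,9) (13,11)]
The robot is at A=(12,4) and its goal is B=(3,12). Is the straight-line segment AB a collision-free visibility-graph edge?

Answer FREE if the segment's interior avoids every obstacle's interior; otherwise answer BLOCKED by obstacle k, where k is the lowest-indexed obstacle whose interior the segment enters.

Obstacle 1 [(3,21) (4,14) (8,14) (11,23)]:
  edge (3,21)–(4,14): clear
  edge (4,14)–(8,14): clear
  edge (8,14)–(11,23): clear
  edge (11,23)–(3,21): clear
  midpoint (15/2,8) outside
  → clear
Obstacle 2 [(1,0) (2,0) (8,11) (1,10)]:
  edge (1,0)–(2,0): clear
  edge (2,0)–(8,11): crosses AB
  edge (8,11)–(1,10): crosses AB
  edge (1,10)–(1,0): clear
  → BLOCKED
Obstacle 3 [(13,0) (21,1) (24,4) (20,9) (13,11)]:
  edge (13,0)–(21,1): clear
  edge (21,1)–(24,4): clear
  edge (24,4)–(20,9): clear
  edge (20,9)–(13,11): clear
  edge (13,11)–(13,0): clear
  midpoint (15/2,8) outside
  → clear

BLOCKED by obstacle 2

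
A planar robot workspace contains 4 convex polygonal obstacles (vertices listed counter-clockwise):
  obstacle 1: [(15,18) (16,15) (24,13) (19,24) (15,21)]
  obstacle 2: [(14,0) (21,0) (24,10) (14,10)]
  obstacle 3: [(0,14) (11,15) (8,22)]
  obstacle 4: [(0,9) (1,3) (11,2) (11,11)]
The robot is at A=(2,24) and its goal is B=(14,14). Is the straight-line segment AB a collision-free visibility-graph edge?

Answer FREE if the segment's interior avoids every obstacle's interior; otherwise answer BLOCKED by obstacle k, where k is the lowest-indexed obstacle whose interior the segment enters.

BLOCKED by obstacle 3

Obstacle 1 [(15,18) (16,15) (24,13) (19,24) (15,21)]:
  edge (15,18)–(16,15): clear
  edge (16,15)–(24,13): clear
  edge (24,13)–(19,24): clear
  edge (19,24)–(15,21): clear
  edge (15,21)–(15,18): clear
  midpoint (8,19) outside
  → clear
Obstacle 2 [(14,0) (21,0) (24,10) (14,10)]:
  edge (14,0)–(21,0): clear
  edge (21,0)–(24,10): clear
  edge (24,10)–(14,10): clear
  edge (14,10)–(14,0): clear
  midpoint (8,19) outside
  → clear
Obstacle 3 [(0,14) (11,15) (8,22)]:
  edge (0,14)–(11,15): clear
  edge (11,15)–(8,22): crosses AB
  edge (8,22)–(0,14): crosses AB
  → BLOCKED
Obstacle 4 [(0,9) (1,3) (11,2) (11,11)]:
  edge (0,9)–(1,3): clear
  edge (1,3)–(11,2): clear
  edge (11,2)–(11,11): clear
  edge (11,11)–(0,9): clear
  midpoint (8,19) outside
  → clear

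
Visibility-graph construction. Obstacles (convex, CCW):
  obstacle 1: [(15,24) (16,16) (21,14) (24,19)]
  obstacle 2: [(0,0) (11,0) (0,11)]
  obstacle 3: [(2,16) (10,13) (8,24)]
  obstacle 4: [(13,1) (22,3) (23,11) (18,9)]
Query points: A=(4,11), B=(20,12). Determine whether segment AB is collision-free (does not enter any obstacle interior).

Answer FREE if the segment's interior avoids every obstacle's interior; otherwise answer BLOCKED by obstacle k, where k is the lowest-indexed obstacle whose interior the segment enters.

Obstacle 1 [(15,24) (16,16) (21,14) (24,19)]:
  edge (15,24)–(16,16): clear
  edge (16,16)–(21,14): clear
  edge (21,14)–(24,19): clear
  edge (24,19)–(15,24): clear
  midpoint (12,23/2) outside
  → clear
Obstacle 2 [(0,0) (11,0) (0,11)]:
  edge (0,0)–(11,0): clear
  edge (11,0)–(0,11): clear
  edge (0,11)–(0,0): clear
  midpoint (12,23/2) outside
  → clear
Obstacle 3 [(2,16) (10,13) (8,24)]:
  edge (2,16)–(10,13): clear
  edge (10,13)–(8,24): clear
  edge (8,24)–(2,16): clear
  midpoint (12,23/2) outside
  → clear
Obstacle 4 [(13,1) (22,3) (23,11) (18,9)]:
  edge (13,1)–(22,3): clear
  edge (22,3)–(23,11): clear
  edge (23,11)–(18,9): clear
  edge (18,9)–(13,1): clear
  midpoint (12,23/2) outside
  → clear

FREE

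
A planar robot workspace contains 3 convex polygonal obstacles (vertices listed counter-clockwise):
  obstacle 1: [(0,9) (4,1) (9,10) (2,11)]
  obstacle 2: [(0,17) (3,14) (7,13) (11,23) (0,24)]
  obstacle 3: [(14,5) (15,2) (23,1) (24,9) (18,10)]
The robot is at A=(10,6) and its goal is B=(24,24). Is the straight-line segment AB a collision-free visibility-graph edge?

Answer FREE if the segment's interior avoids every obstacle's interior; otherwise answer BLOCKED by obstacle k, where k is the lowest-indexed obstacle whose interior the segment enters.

Obstacle 1 [(0,9) (4,1) (9,10) (2,11)]:
  edge (0,9)–(4,1): clear
  edge (4,1)–(9,10): clear
  edge (9,10)–(2,11): clear
  edge (2,11)–(0,9): clear
  midpoint (17,15) outside
  → clear
Obstacle 2 [(0,17) (3,14) (7,13) (11,23) (0,24)]:
  edge (0,17)–(3,14): clear
  edge (3,14)–(7,13): clear
  edge (7,13)–(11,23): clear
  edge (11,23)–(0,24): clear
  edge (0,24)–(0,17): clear
  midpoint (17,15) outside
  → clear
Obstacle 3 [(14,5) (15,2) (23,1) (24,9) (18,10)]:
  edge (14,5)–(15,2): clear
  edge (15,2)–(23,1): clear
  edge (23,1)–(24,9): clear
  edge (24,9)–(18,10): clear
  edge (18,10)–(14,5): clear
  midpoint (17,15) outside
  → clear

FREE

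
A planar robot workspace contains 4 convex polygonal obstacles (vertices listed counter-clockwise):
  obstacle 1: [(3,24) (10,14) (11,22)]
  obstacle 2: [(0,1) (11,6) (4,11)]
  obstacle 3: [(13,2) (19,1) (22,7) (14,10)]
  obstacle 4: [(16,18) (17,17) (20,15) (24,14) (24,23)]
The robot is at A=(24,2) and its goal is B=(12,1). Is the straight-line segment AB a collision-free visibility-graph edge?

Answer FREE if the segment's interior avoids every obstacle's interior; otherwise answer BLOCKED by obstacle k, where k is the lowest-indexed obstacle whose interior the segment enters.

Obstacle 1 [(3,24) (10,14) (11,22)]:
  edge (3,24)–(10,14): clear
  edge (10,14)–(11,22): clear
  edge (11,22)–(3,24): clear
  midpoint (18,3/2) outside
  → clear
Obstacle 2 [(0,1) (11,6) (4,11)]:
  edge (0,1)–(11,6): clear
  edge (11,6)–(4,11): clear
  edge (4,11)–(0,1): clear
  midpoint (18,3/2) outside
  → clear
Obstacle 3 [(13,2) (19,1) (22,7) (14,10)]:
  edge (13,2)–(19,1): crosses AB
  edge (19,1)–(22,7): crosses AB
  edge (22,7)–(14,10): clear
  edge (14,10)–(13,2): clear
  → BLOCKED
Obstacle 4 [(16,18) (17,17) (20,15) (24,14) (24,23)]:
  edge (16,18)–(17,17): clear
  edge (17,17)–(20,15): clear
  edge (20,15)–(24,14): clear
  edge (24,14)–(24,23): clear
  edge (24,23)–(16,18): clear
  midpoint (18,3/2) outside
  → clear

BLOCKED by obstacle 3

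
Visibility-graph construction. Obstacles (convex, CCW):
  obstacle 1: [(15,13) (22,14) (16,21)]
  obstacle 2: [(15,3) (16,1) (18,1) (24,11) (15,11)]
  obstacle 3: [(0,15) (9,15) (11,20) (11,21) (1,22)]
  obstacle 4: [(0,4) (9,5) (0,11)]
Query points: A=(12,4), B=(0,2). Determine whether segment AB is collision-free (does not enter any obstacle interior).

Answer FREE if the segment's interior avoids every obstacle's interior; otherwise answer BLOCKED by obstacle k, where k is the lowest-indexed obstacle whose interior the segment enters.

Obstacle 1 [(15,13) (22,14) (16,21)]:
  edge (15,13)–(22,14): clear
  edge (22,14)–(16,21): clear
  edge (16,21)–(15,13): clear
  midpoint (6,3) outside
  → clear
Obstacle 2 [(15,3) (16,1) (18,1) (24,11) (15,11)]:
  edge (15,3)–(16,1): clear
  edge (16,1)–(18,1): clear
  edge (18,1)–(24,11): clear
  edge (24,11)–(15,11): clear
  edge (15,11)–(15,3): clear
  midpoint (6,3) outside
  → clear
Obstacle 3 [(0,15) (9,15) (11,20) (11,21) (1,22)]:
  edge (0,15)–(9,15): clear
  edge (9,15)–(11,20): clear
  edge (11,20)–(11,21): clear
  edge (11,21)–(1,22): clear
  edge (1,22)–(0,15): clear
  midpoint (6,3) outside
  → clear
Obstacle 4 [(0,4) (9,5) (0,11)]:
  edge (0,4)–(9,5): clear
  edge (9,5)–(0,11): clear
  edge (0,11)–(0,4): clear
  midpoint (6,3) outside
  → clear

FREE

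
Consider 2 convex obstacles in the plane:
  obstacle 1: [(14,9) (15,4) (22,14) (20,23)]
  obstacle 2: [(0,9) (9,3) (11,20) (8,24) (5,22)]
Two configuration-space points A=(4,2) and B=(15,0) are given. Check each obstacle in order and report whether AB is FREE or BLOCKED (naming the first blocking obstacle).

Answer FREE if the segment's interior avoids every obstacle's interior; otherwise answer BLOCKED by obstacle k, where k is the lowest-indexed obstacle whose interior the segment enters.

Obstacle 1 [(14,9) (15,4) (22,14) (20,23)]:
  edge (14,9)–(15,4): clear
  edge (15,4)–(22,14): clear
  edge (22,14)–(20,23): clear
  edge (20,23)–(14,9): clear
  midpoint (19/2,1) outside
  → clear
Obstacle 2 [(0,9) (9,3) (11,20) (8,24) (5,22)]:
  edge (0,9)–(9,3): clear
  edge (9,3)–(11,20): clear
  edge (11,20)–(8,24): clear
  edge (8,24)–(5,22): clear
  edge (5,22)–(0,9): clear
  midpoint (19/2,1) outside
  → clear

FREE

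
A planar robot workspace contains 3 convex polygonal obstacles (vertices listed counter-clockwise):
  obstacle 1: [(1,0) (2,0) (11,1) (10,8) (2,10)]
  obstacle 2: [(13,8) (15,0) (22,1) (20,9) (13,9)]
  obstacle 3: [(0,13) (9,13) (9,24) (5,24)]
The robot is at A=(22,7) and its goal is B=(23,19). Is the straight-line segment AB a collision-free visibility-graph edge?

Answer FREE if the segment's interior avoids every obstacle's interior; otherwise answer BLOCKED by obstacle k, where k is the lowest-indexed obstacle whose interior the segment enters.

FREE

Obstacle 1 [(1,0) (2,0) (11,1) (10,8) (2,10)]:
  edge (1,0)–(2,0): clear
  edge (2,0)–(11,1): clear
  edge (11,1)–(10,8): clear
  edge (10,8)–(2,10): clear
  edge (2,10)–(1,0): clear
  midpoint (45/2,13) outside
  → clear
Obstacle 2 [(13,8) (15,0) (22,1) (20,9) (13,9)]:
  edge (13,8)–(15,0): clear
  edge (15,0)–(22,1): clear
  edge (22,1)–(20,9): clear
  edge (20,9)–(13,9): clear
  edge (13,9)–(13,8): clear
  midpoint (45/2,13) outside
  → clear
Obstacle 3 [(0,13) (9,13) (9,24) (5,24)]:
  edge (0,13)–(9,13): clear
  edge (9,13)–(9,24): clear
  edge (9,24)–(5,24): clear
  edge (5,24)–(0,13): clear
  midpoint (45/2,13) outside
  → clear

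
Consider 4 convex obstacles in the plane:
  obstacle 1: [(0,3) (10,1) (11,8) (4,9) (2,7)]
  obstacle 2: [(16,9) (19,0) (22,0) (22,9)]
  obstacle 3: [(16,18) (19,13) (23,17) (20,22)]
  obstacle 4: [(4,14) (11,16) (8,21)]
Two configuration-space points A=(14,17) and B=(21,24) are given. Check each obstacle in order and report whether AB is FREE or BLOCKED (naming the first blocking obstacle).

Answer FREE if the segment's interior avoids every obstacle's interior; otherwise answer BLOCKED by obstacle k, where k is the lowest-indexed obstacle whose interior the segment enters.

FREE

Obstacle 1 [(0,3) (10,1) (11,8) (4,9) (2,7)]:
  edge (0,3)–(10,1): clear
  edge (10,1)–(11,8): clear
  edge (11,8)–(4,9): clear
  edge (4,9)–(2,7): clear
  edge (2,7)–(0,3): clear
  midpoint (35/2,41/2) outside
  → clear
Obstacle 2 [(16,9) (19,0) (22,0) (22,9)]:
  edge (16,9)–(19,0): clear
  edge (19,0)–(22,0): clear
  edge (22,0)–(22,9): clear
  edge (22,9)–(16,9): clear
  midpoint (35/2,41/2) outside
  → clear
Obstacle 3 [(16,18) (19,13) (23,17) (20,22)]:
  edge (16,18)–(19,13): clear
  edge (19,13)–(23,17): clear
  edge (23,17)–(20,22): clear
  edge (20,22)–(16,18): clear
  midpoint (35/2,41/2) outside
  → clear
Obstacle 4 [(4,14) (11,16) (8,21)]:
  edge (4,14)–(11,16): clear
  edge (11,16)–(8,21): clear
  edge (8,21)–(4,14): clear
  midpoint (35/2,41/2) outside
  → clear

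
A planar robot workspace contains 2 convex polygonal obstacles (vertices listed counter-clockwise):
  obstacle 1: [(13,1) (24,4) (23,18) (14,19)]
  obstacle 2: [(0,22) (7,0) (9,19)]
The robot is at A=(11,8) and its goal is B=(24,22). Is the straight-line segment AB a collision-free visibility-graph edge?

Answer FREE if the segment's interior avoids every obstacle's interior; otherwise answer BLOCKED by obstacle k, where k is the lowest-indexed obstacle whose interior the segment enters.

BLOCKED by obstacle 1

Obstacle 1 [(13,1) (24,4) (23,18) (14,19)]:
  edge (13,1)–(24,4): clear
  edge (24,4)–(23,18): clear
  edge (23,18)–(14,19): crosses AB
  edge (14,19)–(13,1): crosses AB
  → BLOCKED
Obstacle 2 [(0,22) (7,0) (9,19)]:
  edge (0,22)–(7,0): clear
  edge (7,0)–(9,19): clear
  edge (9,19)–(0,22): clear
  midpoint (35/2,15) outside
  → clear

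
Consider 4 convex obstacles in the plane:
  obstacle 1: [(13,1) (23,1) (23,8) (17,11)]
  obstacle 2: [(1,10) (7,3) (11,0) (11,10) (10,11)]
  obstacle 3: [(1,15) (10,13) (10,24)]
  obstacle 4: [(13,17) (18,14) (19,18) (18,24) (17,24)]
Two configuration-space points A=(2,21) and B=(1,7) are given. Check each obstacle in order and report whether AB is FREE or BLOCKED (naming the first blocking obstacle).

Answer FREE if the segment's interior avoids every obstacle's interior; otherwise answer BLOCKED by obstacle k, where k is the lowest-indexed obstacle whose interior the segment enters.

Obstacle 1 [(13,1) (23,1) (23,8) (17,11)]:
  edge (13,1)–(23,1): clear
  edge (23,1)–(23,8): clear
  edge (23,8)–(17,11): clear
  edge (17,11)–(13,1): clear
  midpoint (3/2,14) outside
  → clear
Obstacle 2 [(1,10) (7,3) (11,0) (11,10) (10,11)]:
  edge (1,10)–(7,3): crosses AB
  edge (7,3)–(11,0): clear
  edge (11,0)–(11,10): clear
  edge (11,10)–(10,11): clear
  edge (10,11)–(1,10): crosses AB
  → BLOCKED
Obstacle 3 [(1,15) (10,13) (10,24)]:
  edge (1,15)–(10,13): crosses AB
  edge (10,13)–(10,24): clear
  edge (10,24)–(1,15): crosses AB
  → BLOCKED
Obstacle 4 [(13,17) (18,14) (19,18) (18,24) (17,24)]:
  edge (13,17)–(18,14): clear
  edge (18,14)–(19,18): clear
  edge (19,18)–(18,24): clear
  edge (18,24)–(17,24): clear
  edge (17,24)–(13,17): clear
  midpoint (3/2,14) outside
  → clear

BLOCKED by obstacle 2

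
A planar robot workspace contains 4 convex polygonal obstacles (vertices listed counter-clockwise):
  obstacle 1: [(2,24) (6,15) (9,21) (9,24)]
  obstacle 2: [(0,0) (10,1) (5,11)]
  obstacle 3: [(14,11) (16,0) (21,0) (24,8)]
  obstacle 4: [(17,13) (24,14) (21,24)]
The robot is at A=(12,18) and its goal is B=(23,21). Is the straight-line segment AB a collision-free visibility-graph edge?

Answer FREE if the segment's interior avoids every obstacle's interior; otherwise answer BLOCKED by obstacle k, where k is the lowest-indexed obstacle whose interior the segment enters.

Obstacle 1 [(2,24) (6,15) (9,21) (9,24)]:
  edge (2,24)–(6,15): clear
  edge (6,15)–(9,21): clear
  edge (9,21)–(9,24): clear
  edge (9,24)–(2,24): clear
  midpoint (35/2,39/2) outside
  → clear
Obstacle 2 [(0,0) (10,1) (5,11)]:
  edge (0,0)–(10,1): clear
  edge (10,1)–(5,11): clear
  edge (5,11)–(0,0): clear
  midpoint (35/2,39/2) outside
  → clear
Obstacle 3 [(14,11) (16,0) (21,0) (24,8)]:
  edge (14,11)–(16,0): clear
  edge (16,0)–(21,0): clear
  edge (21,0)–(24,8): clear
  edge (24,8)–(14,11): clear
  midpoint (35/2,39/2) outside
  → clear
Obstacle 4 [(17,13) (24,14) (21,24)]:
  edge (17,13)–(24,14): clear
  edge (24,14)–(21,24): crosses AB
  edge (21,24)–(17,13): crosses AB
  → BLOCKED

BLOCKED by obstacle 4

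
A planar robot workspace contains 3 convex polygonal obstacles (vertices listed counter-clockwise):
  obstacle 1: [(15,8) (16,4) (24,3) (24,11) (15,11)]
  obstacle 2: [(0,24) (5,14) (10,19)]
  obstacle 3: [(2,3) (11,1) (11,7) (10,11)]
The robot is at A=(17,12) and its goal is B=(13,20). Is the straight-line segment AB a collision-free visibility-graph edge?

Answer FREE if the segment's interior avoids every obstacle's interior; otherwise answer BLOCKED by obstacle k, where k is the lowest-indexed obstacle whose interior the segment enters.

FREE

Obstacle 1 [(15,8) (16,4) (24,3) (24,11) (15,11)]:
  edge (15,8)–(16,4): clear
  edge (16,4)–(24,3): clear
  edge (24,3)–(24,11): clear
  edge (24,11)–(15,11): clear
  edge (15,11)–(15,8): clear
  midpoint (15,16) outside
  → clear
Obstacle 2 [(0,24) (5,14) (10,19)]:
  edge (0,24)–(5,14): clear
  edge (5,14)–(10,19): clear
  edge (10,19)–(0,24): clear
  midpoint (15,16) outside
  → clear
Obstacle 3 [(2,3) (11,1) (11,7) (10,11)]:
  edge (2,3)–(11,1): clear
  edge (11,1)–(11,7): clear
  edge (11,7)–(10,11): clear
  edge (10,11)–(2,3): clear
  midpoint (15,16) outside
  → clear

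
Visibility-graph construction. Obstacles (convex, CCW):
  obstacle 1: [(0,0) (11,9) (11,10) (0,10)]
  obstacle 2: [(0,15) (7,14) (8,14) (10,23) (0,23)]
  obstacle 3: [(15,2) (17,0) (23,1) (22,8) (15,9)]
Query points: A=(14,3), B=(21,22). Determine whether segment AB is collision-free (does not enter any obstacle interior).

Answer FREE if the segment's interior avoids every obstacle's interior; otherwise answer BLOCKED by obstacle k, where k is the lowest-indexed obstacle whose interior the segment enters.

Obstacle 1 [(0,0) (11,9) (11,10) (0,10)]:
  edge (0,0)–(11,9): clear
  edge (11,9)–(11,10): clear
  edge (11,10)–(0,10): clear
  edge (0,10)–(0,0): clear
  midpoint (35/2,25/2) outside
  → clear
Obstacle 2 [(0,15) (7,14) (8,14) (10,23) (0,23)]:
  edge (0,15)–(7,14): clear
  edge (7,14)–(8,14): clear
  edge (8,14)–(10,23): clear
  edge (10,23)–(0,23): clear
  edge (0,23)–(0,15): clear
  midpoint (35/2,25/2) outside
  → clear
Obstacle 3 [(15,2) (17,0) (23,1) (22,8) (15,9)]:
  edge (15,2)–(17,0): clear
  edge (17,0)–(23,1): clear
  edge (23,1)–(22,8): clear
  edge (22,8)–(15,9): crosses AB
  edge (15,9)–(15,2): crosses AB
  → BLOCKED

BLOCKED by obstacle 3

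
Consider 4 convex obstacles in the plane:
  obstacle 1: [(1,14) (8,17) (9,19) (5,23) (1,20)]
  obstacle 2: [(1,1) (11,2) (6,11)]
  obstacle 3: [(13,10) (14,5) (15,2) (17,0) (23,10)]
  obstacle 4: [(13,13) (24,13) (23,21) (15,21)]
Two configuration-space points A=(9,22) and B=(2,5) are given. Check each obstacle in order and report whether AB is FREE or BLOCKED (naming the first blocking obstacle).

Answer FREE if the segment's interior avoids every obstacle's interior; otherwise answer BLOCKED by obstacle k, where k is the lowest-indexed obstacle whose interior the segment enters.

BLOCKED by obstacle 1

Obstacle 1 [(1,14) (8,17) (9,19) (5,23) (1,20)]:
  edge (1,14)–(8,17): crosses AB
  edge (8,17)–(9,19): clear
  edge (9,19)–(5,23): crosses AB
  edge (5,23)–(1,20): clear
  edge (1,20)–(1,14): clear
  → BLOCKED
Obstacle 2 [(1,1) (11,2) (6,11)]:
  edge (1,1)–(11,2): clear
  edge (11,2)–(6,11): clear
  edge (6,11)–(1,1): clear
  midpoint (11/2,27/2) outside
  → clear
Obstacle 3 [(13,10) (14,5) (15,2) (17,0) (23,10)]:
  edge (13,10)–(14,5): clear
  edge (14,5)–(15,2): clear
  edge (15,2)–(17,0): clear
  edge (17,0)–(23,10): clear
  edge (23,10)–(13,10): clear
  midpoint (11/2,27/2) outside
  → clear
Obstacle 4 [(13,13) (24,13) (23,21) (15,21)]:
  edge (13,13)–(24,13): clear
  edge (24,13)–(23,21): clear
  edge (23,21)–(15,21): clear
  edge (15,21)–(13,13): clear
  midpoint (11/2,27/2) outside
  → clear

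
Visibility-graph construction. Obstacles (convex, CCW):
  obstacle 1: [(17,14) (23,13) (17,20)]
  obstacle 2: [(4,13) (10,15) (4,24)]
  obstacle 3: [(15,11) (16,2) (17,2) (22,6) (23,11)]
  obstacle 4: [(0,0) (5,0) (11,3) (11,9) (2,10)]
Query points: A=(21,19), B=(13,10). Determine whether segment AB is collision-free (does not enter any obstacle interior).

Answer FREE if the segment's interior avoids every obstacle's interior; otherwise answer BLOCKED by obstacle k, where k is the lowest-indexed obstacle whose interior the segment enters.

Obstacle 1 [(17,14) (23,13) (17,20)]:
  edge (17,14)–(23,13): clear
  edge (23,13)–(17,20): crosses AB
  edge (17,20)–(17,14): crosses AB
  → BLOCKED
Obstacle 2 [(4,13) (10,15) (4,24)]:
  edge (4,13)–(10,15): clear
  edge (10,15)–(4,24): clear
  edge (4,24)–(4,13): clear
  midpoint (17,29/2) outside
  → clear
Obstacle 3 [(15,11) (16,2) (17,2) (22,6) (23,11)]:
  edge (15,11)–(16,2): clear
  edge (16,2)–(17,2): clear
  edge (17,2)–(22,6): clear
  edge (22,6)–(23,11): clear
  edge (23,11)–(15,11): clear
  midpoint (17,29/2) outside
  → clear
Obstacle 4 [(0,0) (5,0) (11,3) (11,9) (2,10)]:
  edge (0,0)–(5,0): clear
  edge (5,0)–(11,3): clear
  edge (11,3)–(11,9): clear
  edge (11,9)–(2,10): clear
  edge (2,10)–(0,0): clear
  midpoint (17,29/2) outside
  → clear

BLOCKED by obstacle 1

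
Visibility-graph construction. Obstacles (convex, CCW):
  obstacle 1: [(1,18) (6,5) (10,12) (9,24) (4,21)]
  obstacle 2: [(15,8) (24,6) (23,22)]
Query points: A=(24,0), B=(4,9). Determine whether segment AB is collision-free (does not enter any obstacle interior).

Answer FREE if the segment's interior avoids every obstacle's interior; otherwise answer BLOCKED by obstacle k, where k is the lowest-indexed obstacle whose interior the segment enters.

Obstacle 1 [(1,18) (6,5) (10,12) (9,24) (4,21)]:
  edge (1,18)–(6,5): crosses AB
  edge (6,5)–(10,12): crosses AB
  edge (10,12)–(9,24): clear
  edge (9,24)–(4,21): clear
  edge (4,21)–(1,18): clear
  → BLOCKED
Obstacle 2 [(15,8) (24,6) (23,22)]:
  edge (15,8)–(24,6): clear
  edge (24,6)–(23,22): clear
  edge (23,22)–(15,8): clear
  midpoint (14,9/2) outside
  → clear

BLOCKED by obstacle 1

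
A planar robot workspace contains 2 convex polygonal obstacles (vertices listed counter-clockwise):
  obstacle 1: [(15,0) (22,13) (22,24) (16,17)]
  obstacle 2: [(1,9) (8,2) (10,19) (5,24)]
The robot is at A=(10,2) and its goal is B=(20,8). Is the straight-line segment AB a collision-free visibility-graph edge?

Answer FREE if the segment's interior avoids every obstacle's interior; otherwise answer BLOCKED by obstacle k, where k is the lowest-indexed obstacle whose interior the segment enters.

BLOCKED by obstacle 1

Obstacle 1 [(15,0) (22,13) (22,24) (16,17)]:
  edge (15,0)–(22,13): crosses AB
  edge (22,13)–(22,24): clear
  edge (22,24)–(16,17): clear
  edge (16,17)–(15,0): crosses AB
  → BLOCKED
Obstacle 2 [(1,9) (8,2) (10,19) (5,24)]:
  edge (1,9)–(8,2): clear
  edge (8,2)–(10,19): clear
  edge (10,19)–(5,24): clear
  edge (5,24)–(1,9): clear
  midpoint (15,5) outside
  → clear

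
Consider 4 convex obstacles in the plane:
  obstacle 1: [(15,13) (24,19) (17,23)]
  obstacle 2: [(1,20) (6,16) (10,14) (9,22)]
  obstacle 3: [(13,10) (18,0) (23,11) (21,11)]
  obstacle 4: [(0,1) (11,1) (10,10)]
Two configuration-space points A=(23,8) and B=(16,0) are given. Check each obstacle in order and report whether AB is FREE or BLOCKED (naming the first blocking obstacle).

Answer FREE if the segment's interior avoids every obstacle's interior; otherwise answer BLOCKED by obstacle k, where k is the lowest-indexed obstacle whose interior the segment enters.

Obstacle 1 [(15,13) (24,19) (17,23)]:
  edge (15,13)–(24,19): clear
  edge (24,19)–(17,23): clear
  edge (17,23)–(15,13): clear
  midpoint (39/2,4) outside
  → clear
Obstacle 2 [(1,20) (6,16) (10,14) (9,22)]:
  edge (1,20)–(6,16): clear
  edge (6,16)–(10,14): clear
  edge (10,14)–(9,22): clear
  edge (9,22)–(1,20): clear
  midpoint (39/2,4) outside
  → clear
Obstacle 3 [(13,10) (18,0) (23,11) (21,11)]:
  edge (13,10)–(18,0): crosses AB
  edge (18,0)–(23,11): crosses AB
  edge (23,11)–(21,11): clear
  edge (21,11)–(13,10): clear
  → BLOCKED
Obstacle 4 [(0,1) (11,1) (10,10)]:
  edge (0,1)–(11,1): clear
  edge (11,1)–(10,10): clear
  edge (10,10)–(0,1): clear
  midpoint (39/2,4) outside
  → clear

BLOCKED by obstacle 3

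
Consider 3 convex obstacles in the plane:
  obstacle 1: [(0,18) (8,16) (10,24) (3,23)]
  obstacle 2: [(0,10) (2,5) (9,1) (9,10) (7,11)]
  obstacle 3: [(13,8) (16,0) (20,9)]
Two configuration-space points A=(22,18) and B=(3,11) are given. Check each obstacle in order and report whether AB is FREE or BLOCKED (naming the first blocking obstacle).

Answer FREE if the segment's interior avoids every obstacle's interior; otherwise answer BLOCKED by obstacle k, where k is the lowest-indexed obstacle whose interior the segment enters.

FREE

Obstacle 1 [(0,18) (8,16) (10,24) (3,23)]:
  edge (0,18)–(8,16): clear
  edge (8,16)–(10,24): clear
  edge (10,24)–(3,23): clear
  edge (3,23)–(0,18): clear
  midpoint (25/2,29/2) outside
  → clear
Obstacle 2 [(0,10) (2,5) (9,1) (9,10) (7,11)]:
  edge (0,10)–(2,5): clear
  edge (2,5)–(9,1): clear
  edge (9,1)–(9,10): clear
  edge (9,10)–(7,11): clear
  edge (7,11)–(0,10): clear
  midpoint (25/2,29/2) outside
  → clear
Obstacle 3 [(13,8) (16,0) (20,9)]:
  edge (13,8)–(16,0): clear
  edge (16,0)–(20,9): clear
  edge (20,9)–(13,8): clear
  midpoint (25/2,29/2) outside
  → clear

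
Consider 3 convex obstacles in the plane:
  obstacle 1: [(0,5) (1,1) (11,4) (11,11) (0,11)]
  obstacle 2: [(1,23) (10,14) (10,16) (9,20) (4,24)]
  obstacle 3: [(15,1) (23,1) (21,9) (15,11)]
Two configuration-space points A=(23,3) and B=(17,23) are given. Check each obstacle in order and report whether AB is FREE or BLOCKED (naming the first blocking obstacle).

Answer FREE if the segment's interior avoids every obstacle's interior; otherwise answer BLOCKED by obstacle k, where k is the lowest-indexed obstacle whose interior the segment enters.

Obstacle 1 [(0,5) (1,1) (11,4) (11,11) (0,11)]:
  edge (0,5)–(1,1): clear
  edge (1,1)–(11,4): clear
  edge (11,4)–(11,11): clear
  edge (11,11)–(0,11): clear
  edge (0,11)–(0,5): clear
  midpoint (20,13) outside
  → clear
Obstacle 2 [(1,23) (10,14) (10,16) (9,20) (4,24)]:
  edge (1,23)–(10,14): clear
  edge (10,14)–(10,16): clear
  edge (10,16)–(9,20): clear
  edge (9,20)–(4,24): clear
  edge (4,24)–(1,23): clear
  midpoint (20,13) outside
  → clear
Obstacle 3 [(15,1) (23,1) (21,9) (15,11)]:
  edge (15,1)–(23,1): clear
  edge (23,1)–(21,9): clear
  edge (21,9)–(15,11): clear
  edge (15,11)–(15,1): clear
  midpoint (20,13) outside
  → clear

FREE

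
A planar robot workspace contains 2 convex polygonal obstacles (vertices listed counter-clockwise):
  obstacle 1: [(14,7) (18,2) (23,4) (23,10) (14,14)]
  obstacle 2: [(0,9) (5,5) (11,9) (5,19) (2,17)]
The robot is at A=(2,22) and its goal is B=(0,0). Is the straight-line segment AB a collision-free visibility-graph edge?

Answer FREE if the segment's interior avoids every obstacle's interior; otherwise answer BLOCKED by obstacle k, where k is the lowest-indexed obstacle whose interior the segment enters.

Obstacle 1 [(14,7) (18,2) (23,4) (23,10) (14,14)]:
  edge (14,7)–(18,2): clear
  edge (18,2)–(23,4): clear
  edge (23,4)–(23,10): clear
  edge (23,10)–(14,14): clear
  edge (14,14)–(14,7): clear
  midpoint (1,11) outside
  → clear
Obstacle 2 [(0,9) (5,5) (11,9) (5,19) (2,17)]:
  edge (0,9)–(5,5): crosses AB
  edge (5,5)–(11,9): clear
  edge (11,9)–(5,19): clear
  edge (5,19)–(2,17): clear
  edge (2,17)–(0,9): crosses AB
  → BLOCKED

BLOCKED by obstacle 2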